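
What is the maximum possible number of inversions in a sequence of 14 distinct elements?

There are 91 inversions.

A reversed (strictly descending) arrangement makes every pair an inversion, giving C(14, 2) inversions.
C(14, 2) = 14·13/2 = 91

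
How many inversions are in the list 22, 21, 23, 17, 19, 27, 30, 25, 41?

Count, for each position, how many later elements it exceeds:
22: 3
21: 2
23: 2
17: 0
19: 0
27: 1
30: 1
25: 0
41: 0
Sum: 3 + 2 + 2 + 0 + 0 + 1 + 1 + 0 + 0 = 9

9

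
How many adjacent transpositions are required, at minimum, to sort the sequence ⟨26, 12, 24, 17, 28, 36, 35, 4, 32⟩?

Each adjacent swap fixes exactly one inversion, so the minimum swap count equals the number of inversions.
Count inversions — for each element, later elements that are smaller:
26: 12, 24, 17, 4 → 4
12: 4 → 1
24: 17, 4 → 2
17: 4 → 1
28: 4 → 1
36: 35, 4, 32 → 3
35: 4, 32 → 2
4: none → 0
32: none → 0
Total inversions: 4 + 1 + 2 + 1 + 1 + 3 + 2 + 0 + 0 = 14

14 swaps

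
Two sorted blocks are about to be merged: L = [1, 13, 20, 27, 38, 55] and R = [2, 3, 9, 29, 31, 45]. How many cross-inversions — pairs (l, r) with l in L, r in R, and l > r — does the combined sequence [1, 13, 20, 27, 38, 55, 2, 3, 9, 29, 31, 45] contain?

20

Count, for every r in R, how many entries of L exceed r:
r = 2: 13, 20, 27, 38, 55 → 5
r = 3: 13, 20, 27, 38, 55 → 5
r = 9: 13, 20, 27, 38, 55 → 5
r = 29: 38, 55 → 2
r = 31: 38, 55 → 2
r = 45: 55 → 1
Cross-inversions: 5 + 5 + 5 + 2 + 2 + 1 = 20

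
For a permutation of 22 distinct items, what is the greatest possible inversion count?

231

A reversed (strictly descending) arrangement makes every pair an inversion, giving C(22, 2) inversions.
C(22, 2) = 22·21/2 = 231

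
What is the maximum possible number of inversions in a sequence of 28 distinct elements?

Inversions: 378

A reversed (strictly descending) arrangement makes every pair an inversion, giving C(28, 2) inversions.
C(28, 2) = 28·27/2 = 378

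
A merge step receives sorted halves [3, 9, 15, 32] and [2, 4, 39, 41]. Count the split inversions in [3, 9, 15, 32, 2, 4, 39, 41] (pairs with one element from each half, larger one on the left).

7 cross-inversions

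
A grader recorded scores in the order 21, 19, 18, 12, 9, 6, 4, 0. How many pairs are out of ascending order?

28 inversions

Count, for each position, how many later elements it exceeds:
21 → 19, 18, 12, 9, 6, 4, 0 → 7
19 → 18, 12, 9, 6, 4, 0 → 6
18 → 12, 9, 6, 4, 0 → 5
12 → 9, 6, 4, 0 → 4
9 → 6, 4, 0 → 3
6 → 4, 0 → 2
4 → 0 → 1
0 → none → 0
Sum: 7 + 6 + 5 + 4 + 3 + 2 + 1 + 0 = 28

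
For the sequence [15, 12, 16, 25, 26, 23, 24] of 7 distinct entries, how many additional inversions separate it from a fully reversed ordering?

16

Maximum inversions for 7 distinct elements is C(7, 2) = 7·6/2 = 21.
Current inversions — for each element, count later smaller elements:
15: 1
12: 0
16: 0
25: 2
26: 2
23: 0
24: 0
Current total: 1 + 0 + 0 + 2 + 2 + 0 + 0 = 5
Shortfall: 21 − 5 = 16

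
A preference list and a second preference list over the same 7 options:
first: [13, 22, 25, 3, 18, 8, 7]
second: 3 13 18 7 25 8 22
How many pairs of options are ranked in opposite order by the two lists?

There are 10 pairs.

Assign each item its position (1..7) in the first ordering, then rewrite the second ordering as that position sequence:
positions: 13→1, 22→2, 25→3, 3→4, 18→5, 8→6, 7→7
second ordering as positions: [4, 1, 5, 7, 3, 6, 2]
Discordant pairs = inversions in this position sequence.
4: 1, 3, 2 → 3
1: 0
5: 3, 2 → 2
7: 3, 6, 2 → 3
3: 2 → 1
6: 2 → 1
2: 0
Total: 3 + 0 + 2 + 3 + 1 + 1 + 0 = 10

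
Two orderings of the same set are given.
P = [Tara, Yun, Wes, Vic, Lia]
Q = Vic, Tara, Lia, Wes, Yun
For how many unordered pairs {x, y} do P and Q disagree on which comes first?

Assign each item its position (1..5) in the first ordering, then rewrite the second ordering as that position sequence:
positions: Tara→1, Yun→2, Wes→3, Vic→4, Lia→5
second ordering as positions: [4, 1, 5, 3, 2]
Discordant pairs = inversions in this position sequence.
4: 1, 3, 2 → 3
1: 0
5: 3, 2 → 2
3: 2 → 1
2: 0
Total: 3 + 0 + 2 + 1 + 0 = 6

6 disagreeing pairs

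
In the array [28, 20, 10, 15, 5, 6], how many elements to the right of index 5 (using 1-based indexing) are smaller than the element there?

The element at index 5 is 5.
Elements after it: 6
None of them are smaller than 5.

0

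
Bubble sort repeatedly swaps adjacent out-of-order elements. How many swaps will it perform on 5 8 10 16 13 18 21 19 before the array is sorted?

2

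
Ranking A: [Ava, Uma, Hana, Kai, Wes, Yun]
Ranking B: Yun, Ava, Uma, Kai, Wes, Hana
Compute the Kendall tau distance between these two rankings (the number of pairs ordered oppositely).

7 discordant pairs

Assign each item its position (1..6) in the first ordering, then rewrite the second ordering as that position sequence:
positions: Ava→1, Uma→2, Hana→3, Kai→4, Wes→5, Yun→6
second ordering as positions: [6, 1, 2, 4, 5, 3]
Discordant pairs = inversions in this position sequence.
6: 1, 2, 4, 5, 3 → 5
1: 0
2: 0
4: 3 → 1
5: 3 → 1
3: 0
Total: 5 + 0 + 0 + 1 + 1 + 0 = 7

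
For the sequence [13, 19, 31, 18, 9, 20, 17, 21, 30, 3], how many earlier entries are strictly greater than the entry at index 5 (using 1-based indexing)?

The element at index 5 is 9.
Elements before it: 13, 19, 31, 18
Those larger than 9: 13, 19, 31, 18

4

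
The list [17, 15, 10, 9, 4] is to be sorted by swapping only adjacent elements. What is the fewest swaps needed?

10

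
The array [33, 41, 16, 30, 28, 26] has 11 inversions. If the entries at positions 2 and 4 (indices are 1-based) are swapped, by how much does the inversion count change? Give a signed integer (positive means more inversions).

Positions 2 and 4 hold 41 and 30; after swapping, the array is [33, 30, 16, 41, 28, 26].
Element-by-element contributions:
33 → 30, 16, 28, 26 → 4
30 → 16, 28, 26 → 3
16 → none → 0
41 → 28, 26 → 2
28 → 26 → 1
26 → none → 0
Sum: 4 + 3 + 0 + 2 + 1 + 0 = 10
Change: 10 − 11 = -1

-1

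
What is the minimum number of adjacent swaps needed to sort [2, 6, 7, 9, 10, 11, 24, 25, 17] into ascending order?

There are 2 swaps.

Minimum adjacent swaps = number of inversions (each swap of adjacent out-of-order elements removes one inversion and no swap can remove more).
Count inversions — for each element, later elements that are smaller:
2: none → 0
6: none → 0
7: none → 0
9: none → 0
10: none → 0
11: none → 0
24: 17 → 1
25: 17 → 1
17: none → 0
Total inversions: 0 + 0 + 0 + 0 + 0 + 0 + 1 + 1 + 0 = 2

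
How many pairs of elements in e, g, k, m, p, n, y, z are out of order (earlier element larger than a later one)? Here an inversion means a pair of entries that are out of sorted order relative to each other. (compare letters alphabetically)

1

For each element, count later entries that are smaller:
e: 0
g: 0
k: 0
m: 0
p: 1
n: 0
y: 0
z: 0
Sum: 0 + 0 + 0 + 0 + 1 + 0 + 0 + 0 = 1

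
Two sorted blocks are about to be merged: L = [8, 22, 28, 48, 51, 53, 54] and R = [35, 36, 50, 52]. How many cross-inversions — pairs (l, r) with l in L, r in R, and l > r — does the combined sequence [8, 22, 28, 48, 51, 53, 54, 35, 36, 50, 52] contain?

For each element r of the right run, count left-run elements greater than r:
r = 35: 48, 51, 53, 54 → 4
r = 36: 48, 51, 53, 54 → 4
r = 50: 51, 53, 54 → 3
r = 52: 53, 54 → 2
Cross-inversions: 4 + 4 + 3 + 2 = 13

Cross-inversions: 13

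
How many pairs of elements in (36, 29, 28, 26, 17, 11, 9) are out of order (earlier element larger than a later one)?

Count, for each position, how many later elements it exceeds:
36: 6
29: 5
28: 4
26: 3
17: 2
11: 1
9: 0
Sum: 6 + 5 + 4 + 3 + 2 + 1 + 0 = 21

Inversions: 21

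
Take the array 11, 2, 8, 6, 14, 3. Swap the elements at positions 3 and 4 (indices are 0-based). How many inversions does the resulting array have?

Positions 3 and 4 hold 6 and 14; after swapping, the array is [11, 2, 8, 14, 6, 3].
Count, for each position, how many later elements it exceeds:
11: 4
2: 0
8: 2
14: 2
6: 1
3: 0
Sum: 4 + 0 + 2 + 2 + 1 + 0 = 9

9 inversions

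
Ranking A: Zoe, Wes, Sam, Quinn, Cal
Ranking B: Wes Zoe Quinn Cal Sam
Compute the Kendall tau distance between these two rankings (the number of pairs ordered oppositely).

Assign each item its position (1..5) in the first ordering, then rewrite the second ordering as that position sequence:
positions: Zoe→1, Wes→2, Sam→3, Quinn→4, Cal→5
second ordering as positions: [2, 1, 4, 5, 3]
Discordant pairs = inversions in this position sequence.
2: 1 → 1
1: 0
4: 3 → 1
5: 3 → 1
3: 0
Total: 1 + 0 + 1 + 1 + 0 = 3

3 discordant pairs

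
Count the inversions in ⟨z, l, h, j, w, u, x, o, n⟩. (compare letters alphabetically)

Sweep left to right; for each value list the smaller values that follow it:
z → l, h, j, w, u, x, o, n → 8
l → h, j → 2
h → none → 0
j → none → 0
w → u, o, n → 3
u → o, n → 2
x → o, n → 2
o → n → 1
n → none → 0
Sum: 8 + 2 + 0 + 0 + 3 + 2 + 2 + 1 + 0 = 18

18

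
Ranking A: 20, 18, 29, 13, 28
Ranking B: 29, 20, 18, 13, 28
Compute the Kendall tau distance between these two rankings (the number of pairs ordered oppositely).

2

Assign each item its position (1..5) in the first ordering, then rewrite the second ordering as that position sequence:
positions: 20→1, 18→2, 29→3, 13→4, 28→5
second ordering as positions: [3, 1, 2, 4, 5]
Discordant pairs = inversions in this position sequence.
3: 1, 2 → 2
1: 0
2: 0
4: 0
5: 0
Total: 2 + 0 + 0 + 0 + 0 = 2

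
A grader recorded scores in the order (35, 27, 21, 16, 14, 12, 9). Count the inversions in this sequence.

Element-by-element contributions:
35: 6
27: 5
21: 4
16: 3
14: 2
12: 1
9: 0
Sum: 6 + 5 + 4 + 3 + 2 + 1 + 0 = 21

21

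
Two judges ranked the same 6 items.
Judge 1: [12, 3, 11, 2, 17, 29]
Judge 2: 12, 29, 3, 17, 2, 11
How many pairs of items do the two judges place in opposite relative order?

Assign each item its position (1..6) in the first ordering, then rewrite the second ordering as that position sequence:
positions: 12→1, 3→2, 11→3, 2→4, 17→5, 29→6
second ordering as positions: [1, 6, 2, 5, 4, 3]
Discordant pairs = inversions in this position sequence.
1: 0
6: 2, 5, 4, 3 → 4
2: 0
5: 4, 3 → 2
4: 3 → 1
3: 0
Total: 0 + 4 + 0 + 2 + 1 + 0 = 7

There are 7 discordant pairs.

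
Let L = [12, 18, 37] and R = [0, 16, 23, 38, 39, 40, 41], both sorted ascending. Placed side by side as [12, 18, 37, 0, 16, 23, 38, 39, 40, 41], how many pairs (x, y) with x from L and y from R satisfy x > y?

There are 6 cross-inversions.

Count, for every r in R, how many entries of L exceed r:
r = 0: 12, 18, 37 → 3
r = 16: 18, 37 → 2
r = 23: 37 → 1
r = 38: none → 0
r = 39: none → 0
r = 40: none → 0
r = 41: none → 0
Cross-inversions: 3 + 2 + 1 + 0 + 0 + 0 + 0 = 6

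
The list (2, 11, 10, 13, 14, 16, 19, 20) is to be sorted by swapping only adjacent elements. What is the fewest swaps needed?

Each adjacent swap fixes exactly one inversion, so the minimum swap count equals the number of inversions.
Count inversions — for each element, later elements that are smaller:
2: none → 0
11: 10 → 1
10: none → 0
13: none → 0
14: none → 0
16: none → 0
19: none → 0
20: none → 0
Total inversions: 0 + 1 + 0 + 0 + 0 + 0 + 0 + 0 = 1

1 swap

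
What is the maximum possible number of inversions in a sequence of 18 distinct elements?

153

A reversed (strictly descending) arrangement makes every pair an inversion, giving C(18, 2) inversions.
C(18, 2) = 18·17/2 = 153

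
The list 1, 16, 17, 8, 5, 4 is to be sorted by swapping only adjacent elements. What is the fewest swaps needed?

9

The minimum number of adjacent swaps to sort an array equals its inversion count, since every such swap removes exactly one inversion.
Count inversions — for each element, later elements that are smaller:
1: none → 0
16: 8, 5, 4 → 3
17: 8, 5, 4 → 3
8: 5, 4 → 2
5: 4 → 1
4: none → 0
Total inversions: 0 + 3 + 3 + 2 + 1 + 0 = 9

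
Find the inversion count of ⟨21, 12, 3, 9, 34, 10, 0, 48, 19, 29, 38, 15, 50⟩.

26 inversions

For each element, count later entries that are smaller:
21: 7
12: 4
3: 1
9: 1
34: 5
10: 1
0: 0
48: 4
19: 1
29: 1
38: 1
15: 0
50: 0
Sum: 7 + 4 + 1 + 1 + 5 + 1 + 0 + 4 + 1 + 1 + 1 + 0 + 0 = 26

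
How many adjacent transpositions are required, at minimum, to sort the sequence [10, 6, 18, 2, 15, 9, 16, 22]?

9

Minimum adjacent swaps = number of inversions (each swap of adjacent out-of-order elements removes one inversion and no swap can remove more).
Count inversions — for each element, later elements that are smaller:
10: 6, 2, 9 → 3
6: 2 → 1
18: 2, 15, 9, 16 → 4
2: none → 0
15: 9 → 1
9: none → 0
16: none → 0
22: none → 0
Total inversions: 3 + 1 + 4 + 0 + 1 + 0 + 0 + 0 = 9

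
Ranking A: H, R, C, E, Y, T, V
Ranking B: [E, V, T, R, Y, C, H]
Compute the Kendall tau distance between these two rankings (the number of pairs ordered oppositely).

16

Assign each item its position (1..7) in the first ordering, then rewrite the second ordering as that position sequence:
positions: H→1, R→2, C→3, E→4, Y→5, T→6, V→7
second ordering as positions: [4, 7, 6, 2, 5, 3, 1]
Discordant pairs = inversions in this position sequence.
4: 2, 3, 1 → 3
7: 6, 2, 5, 3, 1 → 5
6: 2, 5, 3, 1 → 4
2: 1 → 1
5: 3, 1 → 2
3: 1 → 1
1: 0
Total: 3 + 5 + 4 + 1 + 2 + 1 + 0 = 16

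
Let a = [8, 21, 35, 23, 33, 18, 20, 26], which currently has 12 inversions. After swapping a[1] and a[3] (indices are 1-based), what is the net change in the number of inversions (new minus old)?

+3

Positions 1 and 3 hold 8 and 35; after swapping, the array is [35, 21, 8, 23, 33, 18, 20, 26].
For each element, count later entries that are smaller:
35: 7
21: 3
8: 0
23: 2
33: 3
18: 0
20: 0
26: 0
Sum: 7 + 3 + 0 + 2 + 3 + 0 + 0 + 0 = 15
Change: 15 − 12 = +3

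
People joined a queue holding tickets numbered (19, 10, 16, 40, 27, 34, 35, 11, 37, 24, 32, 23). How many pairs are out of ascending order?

28

Count, for each position, how many later elements it exceeds:
19 → 10, 16, 11 → 3
10 → none → 0
16 → 11 → 1
40 → 27, 34, 35, 11, 37, 24, 32, 23 → 8
27 → 11, 24, 23 → 3
34 → 11, 24, 32, 23 → 4
35 → 11, 24, 32, 23 → 4
11 → none → 0
37 → 24, 32, 23 → 3
24 → 23 → 1
32 → 23 → 1
23 → none → 0
Sum: 3 + 0 + 1 + 8 + 3 + 4 + 4 + 0 + 3 + 1 + 1 + 0 = 28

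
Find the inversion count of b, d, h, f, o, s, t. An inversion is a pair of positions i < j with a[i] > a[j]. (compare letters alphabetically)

1 inversion

Count, for each position, how many later elements it exceeds:
b → none → 0
d → none → 0
h → f → 1
f → none → 0
o → none → 0
s → none → 0
t → none → 0
Sum: 0 + 0 + 1 + 0 + 0 + 0 + 0 = 1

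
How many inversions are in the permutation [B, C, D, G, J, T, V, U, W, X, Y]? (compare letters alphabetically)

Count, for each position, how many later elements it exceeds:
B → none → 0
C → none → 0
D → none → 0
G → none → 0
J → none → 0
T → none → 0
V → U → 1
U → none → 0
W → none → 0
X → none → 0
Y → none → 0
Sum: 0 + 0 + 0 + 0 + 0 + 0 + 1 + 0 + 0 + 0 + 0 = 1

1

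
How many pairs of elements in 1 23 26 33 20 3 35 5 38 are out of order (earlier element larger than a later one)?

12

Count, for each position, how many later elements it exceeds:
1 → none → 0
23 → 20, 3, 5 → 3
26 → 20, 3, 5 → 3
33 → 20, 3, 5 → 3
20 → 3, 5 → 2
3 → none → 0
35 → 5 → 1
5 → none → 0
38 → none → 0
Sum: 0 + 3 + 3 + 3 + 2 + 0 + 1 + 0 + 0 = 12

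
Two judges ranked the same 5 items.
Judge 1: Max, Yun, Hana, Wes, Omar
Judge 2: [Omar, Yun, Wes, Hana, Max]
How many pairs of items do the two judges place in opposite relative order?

8 discordant pairs

Assign each item its position (1..5) in the first ordering, then rewrite the second ordering as that position sequence:
positions: Max→1, Yun→2, Hana→3, Wes→4, Omar→5
second ordering as positions: [5, 2, 4, 3, 1]
Discordant pairs = inversions in this position sequence.
5: 2, 4, 3, 1 → 4
2: 1 → 1
4: 3, 1 → 2
3: 1 → 1
1: 0
Total: 4 + 1 + 2 + 1 + 0 = 8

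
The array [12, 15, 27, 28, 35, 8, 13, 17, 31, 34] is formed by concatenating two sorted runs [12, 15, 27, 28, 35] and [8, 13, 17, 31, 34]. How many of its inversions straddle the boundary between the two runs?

Count, for every r in R, how many entries of L exceed r:
r = 8: 12, 15, 27, 28, 35 → 5
r = 13: 15, 27, 28, 35 → 4
r = 17: 27, 28, 35 → 3
r = 31: 35 → 1
r = 34: 35 → 1
Cross-inversions: 5 + 4 + 3 + 1 + 1 = 14

14 split inversions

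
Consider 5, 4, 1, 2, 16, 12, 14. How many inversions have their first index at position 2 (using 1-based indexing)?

2 such elements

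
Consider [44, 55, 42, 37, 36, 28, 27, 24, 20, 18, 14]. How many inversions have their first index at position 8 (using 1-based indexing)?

3

The element at index 8 is 24.
Elements after it: 20, 18, 14
Those smaller than 24: 20, 18, 14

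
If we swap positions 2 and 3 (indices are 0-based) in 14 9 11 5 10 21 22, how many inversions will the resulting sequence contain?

Inversions: 6

Positions 2 and 3 hold 11 and 5; after swapping, the array is [14, 9, 5, 11, 10, 21, 22].
Count, for each position, how many later elements it exceeds:
14 → 9, 5, 11, 10 → 4
9 → 5 → 1
5 → none → 0
11 → 10 → 1
10 → none → 0
21 → none → 0
22 → none → 0
Sum: 4 + 1 + 0 + 1 + 0 + 0 + 0 = 6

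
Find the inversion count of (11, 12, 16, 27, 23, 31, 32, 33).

Element-by-element contributions:
11 → none → 0
12 → none → 0
16 → none → 0
27 → 23 → 1
23 → none → 0
31 → none → 0
32 → none → 0
33 → none → 0
Sum: 0 + 0 + 0 + 1 + 0 + 0 + 0 + 0 = 1

1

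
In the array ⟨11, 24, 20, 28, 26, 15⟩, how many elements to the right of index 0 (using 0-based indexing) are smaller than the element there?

The element at index 0 is 11.
Elements after it: 24, 20, 28, 26, 15
None of them are smaller than 11.

0 such elements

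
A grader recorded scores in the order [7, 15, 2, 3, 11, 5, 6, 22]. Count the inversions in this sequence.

11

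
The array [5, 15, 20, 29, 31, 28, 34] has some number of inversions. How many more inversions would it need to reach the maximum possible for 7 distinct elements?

Maximum inversions for 7 distinct elements is C(7, 2) = 7·6/2 = 21.
Current inversions — for each element, count later smaller elements:
5: 0
15: 0
20: 0
29: 1
31: 1
28: 0
34: 0
Current total: 0 + 0 + 0 + 1 + 1 + 0 + 0 = 2
Shortfall: 21 − 2 = 19

19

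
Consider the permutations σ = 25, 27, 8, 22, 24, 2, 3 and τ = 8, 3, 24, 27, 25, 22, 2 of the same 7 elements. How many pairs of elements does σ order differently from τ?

Assign each item its position (1..7) in the first ordering, then rewrite the second ordering as that position sequence:
positions: 25→1, 27→2, 8→3, 22→4, 24→5, 2→6, 3→7
second ordering as positions: [3, 7, 5, 2, 1, 4, 6]
Discordant pairs = inversions in this position sequence.
3: 2, 1 → 2
7: 5, 2, 1, 4, 6 → 5
5: 2, 1, 4 → 3
2: 1 → 1
1: 0
4: 0
6: 0
Total: 2 + 5 + 3 + 1 + 0 + 0 + 0 = 11

Discordant pairs: 11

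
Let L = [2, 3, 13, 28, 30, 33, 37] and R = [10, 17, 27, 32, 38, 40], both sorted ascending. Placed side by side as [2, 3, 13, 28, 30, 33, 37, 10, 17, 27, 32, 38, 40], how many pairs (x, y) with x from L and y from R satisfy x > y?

Take each right-half value and tally the left-half values above it:
r = 10: 13, 28, 30, 33, 37 → 5
r = 17: 28, 30, 33, 37 → 4
r = 27: 28, 30, 33, 37 → 4
r = 32: 33, 37 → 2
r = 38: none → 0
r = 40: none → 0
Cross-inversions: 5 + 4 + 4 + 2 + 0 + 0 = 15

15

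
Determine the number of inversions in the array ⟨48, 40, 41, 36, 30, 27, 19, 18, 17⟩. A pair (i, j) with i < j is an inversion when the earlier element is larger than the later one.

35

Count, for each position, how many later elements it exceeds:
48 → 40, 41, 36, 30, 27, 19, 18, 17 → 8
40 → 36, 30, 27, 19, 18, 17 → 6
41 → 36, 30, 27, 19, 18, 17 → 6
36 → 30, 27, 19, 18, 17 → 5
30 → 27, 19, 18, 17 → 4
27 → 19, 18, 17 → 3
19 → 18, 17 → 2
18 → 17 → 1
17 → none → 0
Sum: 8 + 6 + 6 + 5 + 4 + 3 + 2 + 1 + 0 = 35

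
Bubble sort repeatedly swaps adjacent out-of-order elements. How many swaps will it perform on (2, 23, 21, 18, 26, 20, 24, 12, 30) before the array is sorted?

13 adjacent swaps

Each adjacent swap fixes exactly one inversion, so the minimum swap count equals the number of inversions.
Count inversions — for each element, later elements that are smaller:
2: none → 0
23: 21, 18, 20, 12 → 4
21: 18, 20, 12 → 3
18: 12 → 1
26: 20, 24, 12 → 3
20: 12 → 1
24: 12 → 1
12: none → 0
30: none → 0
Total inversions: 0 + 4 + 3 + 1 + 3 + 1 + 1 + 0 + 0 = 13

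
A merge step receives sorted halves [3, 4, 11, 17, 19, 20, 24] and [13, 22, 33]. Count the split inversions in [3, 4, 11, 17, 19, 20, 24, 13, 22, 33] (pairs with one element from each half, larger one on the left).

5 split inversions

For each element r of the right run, count left-run elements greater than r:
r = 13: 17, 19, 20, 24 → 4
r = 22: 24 → 1
r = 33: none → 0
Cross-inversions: 4 + 1 + 0 = 5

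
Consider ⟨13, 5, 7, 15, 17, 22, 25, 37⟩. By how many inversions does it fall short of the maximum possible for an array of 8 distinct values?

26 inversions short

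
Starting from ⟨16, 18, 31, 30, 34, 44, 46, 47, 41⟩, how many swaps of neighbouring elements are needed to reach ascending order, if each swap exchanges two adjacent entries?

Each adjacent swap fixes exactly one inversion, so the minimum swap count equals the number of inversions.
Count inversions — for each element, later elements that are smaller:
16: none → 0
18: none → 0
31: 30 → 1
30: none → 0
34: none → 0
44: 41 → 1
46: 41 → 1
47: 41 → 1
41: none → 0
Total inversions: 0 + 0 + 1 + 0 + 0 + 1 + 1 + 1 + 0 = 4

There are 4 swaps.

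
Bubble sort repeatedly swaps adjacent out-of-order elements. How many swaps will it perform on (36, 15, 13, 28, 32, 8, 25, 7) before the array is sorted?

Each adjacent swap fixes exactly one inversion, so the minimum swap count equals the number of inversions.
Count inversions — for each element, later elements that are smaller:
36: 15, 13, 28, 32, 8, 25, 7 → 7
15: 13, 8, 7 → 3
13: 8, 7 → 2
28: 8, 25, 7 → 3
32: 8, 25, 7 → 3
8: 7 → 1
25: 7 → 1
7: none → 0
Total inversions: 7 + 3 + 2 + 3 + 3 + 1 + 1 + 0 = 20

20 swaps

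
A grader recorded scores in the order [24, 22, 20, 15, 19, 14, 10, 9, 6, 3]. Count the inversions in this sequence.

44 inversions

Element-by-element contributions:
24 → 22, 20, 15, 19, 14, 10, 9, 6, 3 → 9
22 → 20, 15, 19, 14, 10, 9, 6, 3 → 8
20 → 15, 19, 14, 10, 9, 6, 3 → 7
15 → 14, 10, 9, 6, 3 → 5
19 → 14, 10, 9, 6, 3 → 5
14 → 10, 9, 6, 3 → 4
10 → 9, 6, 3 → 3
9 → 6, 3 → 2
6 → 3 → 1
3 → none → 0
Sum: 9 + 8 + 7 + 5 + 5 + 4 + 3 + 2 + 1 + 0 = 44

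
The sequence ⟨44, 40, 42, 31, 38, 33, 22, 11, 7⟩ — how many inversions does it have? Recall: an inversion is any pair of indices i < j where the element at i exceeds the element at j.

33

For each element, count later entries that are smaller:
44 → 40, 42, 31, 38, 33, 22, 11, 7 → 8
40 → 31, 38, 33, 22, 11, 7 → 6
42 → 31, 38, 33, 22, 11, 7 → 6
31 → 22, 11, 7 → 3
38 → 33, 22, 11, 7 → 4
33 → 22, 11, 7 → 3
22 → 11, 7 → 2
11 → 7 → 1
7 → none → 0
Sum: 8 + 6 + 6 + 3 + 4 + 3 + 2 + 1 + 0 = 33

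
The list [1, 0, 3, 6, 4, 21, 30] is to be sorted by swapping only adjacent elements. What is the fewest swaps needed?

2 adjacent swaps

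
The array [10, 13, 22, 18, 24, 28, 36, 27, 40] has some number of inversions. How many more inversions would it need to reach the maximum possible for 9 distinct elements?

33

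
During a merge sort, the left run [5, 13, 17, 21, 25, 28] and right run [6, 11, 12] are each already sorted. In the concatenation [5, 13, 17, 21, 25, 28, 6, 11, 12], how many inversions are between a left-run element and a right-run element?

15 split inversions

For each element r of the right run, count left-run elements greater than r:
r = 6: 13, 17, 21, 25, 28 → 5
r = 11: 13, 17, 21, 25, 28 → 5
r = 12: 13, 17, 21, 25, 28 → 5
Cross-inversions: 5 + 5 + 5 = 15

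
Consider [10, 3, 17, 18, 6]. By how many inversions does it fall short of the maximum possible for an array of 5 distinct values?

6 inversions short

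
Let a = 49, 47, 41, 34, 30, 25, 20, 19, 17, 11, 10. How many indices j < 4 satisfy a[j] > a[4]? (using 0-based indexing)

4

The element at index 4 is 30.
Elements before it: 49, 47, 41, 34
Those larger than 30: 49, 47, 41, 34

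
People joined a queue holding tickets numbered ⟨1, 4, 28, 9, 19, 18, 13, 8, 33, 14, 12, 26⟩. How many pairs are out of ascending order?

Count, for each position, how many later elements it exceeds:
1 → none → 0
4 → none → 0
28 → 9, 19, 18, 13, 8, 14, 12, 26 → 8
9 → 8 → 1
19 → 18, 13, 8, 14, 12 → 5
18 → 13, 8, 14, 12 → 4
13 → 8, 12 → 2
8 → none → 0
33 → 14, 12, 26 → 3
14 → 12 → 1
12 → none → 0
26 → none → 0
Sum: 0 + 0 + 8 + 1 + 5 + 4 + 2 + 0 + 3 + 1 + 0 + 0 = 24

There are 24 out-of-order pairs.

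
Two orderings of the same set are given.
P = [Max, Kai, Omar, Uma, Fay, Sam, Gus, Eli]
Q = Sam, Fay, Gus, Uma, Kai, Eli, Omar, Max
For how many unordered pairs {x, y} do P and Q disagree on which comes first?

Assign each item its position (1..8) in the first ordering, then rewrite the second ordering as that position sequence:
positions: Max→1, Kai→2, Omar→3, Uma→4, Fay→5, Sam→6, Gus→7, Eli→8
second ordering as positions: [6, 5, 7, 4, 2, 8, 3, 1]
Discordant pairs = inversions in this position sequence.
6: 5, 4, 2, 3, 1 → 5
5: 4, 2, 3, 1 → 4
7: 4, 2, 3, 1 → 4
4: 2, 3, 1 → 3
2: 1 → 1
8: 3, 1 → 2
3: 1 → 1
1: 0
Total: 5 + 4 + 4 + 3 + 1 + 2 + 1 + 0 = 20

20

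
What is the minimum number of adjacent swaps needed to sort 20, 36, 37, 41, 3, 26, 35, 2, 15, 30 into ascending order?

The minimum number of adjacent swaps to sort an array equals its inversion count, since every such swap removes exactly one inversion.
Count inversions — for each element, later elements that are smaller:
20: 3, 2, 15 → 3
36: 3, 26, 35, 2, 15, 30 → 6
37: 3, 26, 35, 2, 15, 30 → 6
41: 3, 26, 35, 2, 15, 30 → 6
3: 2 → 1
26: 2, 15 → 2
35: 2, 15, 30 → 3
2: none → 0
15: none → 0
30: none → 0
Total inversions: 3 + 6 + 6 + 6 + 1 + 2 + 3 + 0 + 0 + 0 = 27

Swaps: 27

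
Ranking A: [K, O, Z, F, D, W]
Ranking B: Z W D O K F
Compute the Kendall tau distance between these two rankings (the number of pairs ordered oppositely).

10 discordant pairs

Assign each item its position (1..6) in the first ordering, then rewrite the second ordering as that position sequence:
positions: K→1, O→2, Z→3, F→4, D→5, W→6
second ordering as positions: [3, 6, 5, 2, 1, 4]
Discordant pairs = inversions in this position sequence.
3: 2, 1 → 2
6: 5, 2, 1, 4 → 4
5: 2, 1, 4 → 3
2: 1 → 1
1: 0
4: 0
Total: 2 + 4 + 3 + 1 + 0 + 0 = 10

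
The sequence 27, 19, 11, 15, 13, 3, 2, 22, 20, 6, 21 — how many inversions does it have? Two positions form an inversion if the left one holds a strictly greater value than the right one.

31

Sweep left to right; for each value list the smaller values that follow it:
27: 10
19: 6
11: 3
15: 4
13: 3
3: 1
2: 0
22: 3
20: 1
6: 0
21: 0
Sum: 10 + 6 + 3 + 4 + 3 + 1 + 0 + 3 + 1 + 0 + 0 = 31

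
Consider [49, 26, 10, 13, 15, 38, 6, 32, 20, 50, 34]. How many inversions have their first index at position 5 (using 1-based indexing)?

1

The element at index 5 is 15.
Elements after it: 38, 6, 32, 20, 50, 34
Those smaller than 15: 6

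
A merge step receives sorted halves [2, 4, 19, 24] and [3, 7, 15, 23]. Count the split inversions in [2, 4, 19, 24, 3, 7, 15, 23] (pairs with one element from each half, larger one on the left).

8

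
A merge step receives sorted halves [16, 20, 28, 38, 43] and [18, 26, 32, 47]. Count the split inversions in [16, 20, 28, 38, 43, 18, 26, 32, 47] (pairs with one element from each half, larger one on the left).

9

Count, for every r in R, how many entries of L exceed r:
r = 18: 20, 28, 38, 43 → 4
r = 26: 28, 38, 43 → 3
r = 32: 38, 43 → 2
r = 47: none → 0
Cross-inversions: 4 + 3 + 2 + 0 = 9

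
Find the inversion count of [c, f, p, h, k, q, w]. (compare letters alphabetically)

2

Inversion pairs (indices are 1-based):
(3,4): p > h
(3,5): p > k
That's 2 pairs.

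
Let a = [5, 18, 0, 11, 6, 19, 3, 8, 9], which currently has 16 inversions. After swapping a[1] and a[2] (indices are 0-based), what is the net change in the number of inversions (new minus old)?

-1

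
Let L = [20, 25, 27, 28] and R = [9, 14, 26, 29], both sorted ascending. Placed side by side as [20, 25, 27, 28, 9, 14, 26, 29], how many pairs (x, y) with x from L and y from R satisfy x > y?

Split inversions: 10

Count, for every r in R, how many entries of L exceed r:
r = 9: 20, 25, 27, 28 → 4
r = 14: 20, 25, 27, 28 → 4
r = 26: 27, 28 → 2
r = 29: none → 0
Cross-inversions: 4 + 4 + 2 + 0 = 10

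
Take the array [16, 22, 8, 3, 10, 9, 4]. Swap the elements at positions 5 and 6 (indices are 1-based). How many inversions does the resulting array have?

Positions 5 and 6 hold 10 and 9; after swapping, the array is [16, 22, 8, 3, 9, 10, 4].
Count, for each position, how many later elements it exceeds:
16 → 8, 3, 9, 10, 4 → 5
22 → 8, 3, 9, 10, 4 → 5
8 → 3, 4 → 2
3 → none → 0
9 → 4 → 1
10 → 4 → 1
4 → none → 0
Sum: 5 + 5 + 2 + 0 + 1 + 1 + 0 = 14

There are 14 inversions.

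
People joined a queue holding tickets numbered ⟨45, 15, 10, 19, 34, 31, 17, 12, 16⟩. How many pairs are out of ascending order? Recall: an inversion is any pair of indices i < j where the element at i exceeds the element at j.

Sweep left to right; for each value list the smaller values that follow it:
45 → 15, 10, 19, 34, 31, 17, 12, 16 → 8
15 → 10, 12 → 2
10 → none → 0
19 → 17, 12, 16 → 3
34 → 31, 17, 12, 16 → 4
31 → 17, 12, 16 → 3
17 → 12, 16 → 2
12 → none → 0
16 → none → 0
Sum: 8 + 2 + 0 + 3 + 4 + 3 + 2 + 0 + 0 = 22

22 inversions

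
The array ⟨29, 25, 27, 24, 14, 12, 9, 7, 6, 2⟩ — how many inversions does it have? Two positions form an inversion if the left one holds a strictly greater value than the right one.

44 inversions

Count, for each position, how many later elements it exceeds:
29 → 25, 27, 24, 14, 12, 9, 7, 6, 2 → 9
25 → 24, 14, 12, 9, 7, 6, 2 → 7
27 → 24, 14, 12, 9, 7, 6, 2 → 7
24 → 14, 12, 9, 7, 6, 2 → 6
14 → 12, 9, 7, 6, 2 → 5
12 → 9, 7, 6, 2 → 4
9 → 7, 6, 2 → 3
7 → 6, 2 → 2
6 → 2 → 1
2 → none → 0
Sum: 9 + 7 + 7 + 6 + 5 + 4 + 3 + 2 + 1 + 0 = 44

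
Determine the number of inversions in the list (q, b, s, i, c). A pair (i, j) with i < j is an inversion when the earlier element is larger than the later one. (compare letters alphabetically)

6 inversions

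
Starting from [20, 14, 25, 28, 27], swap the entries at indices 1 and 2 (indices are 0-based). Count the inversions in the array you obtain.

There are 3 inversions.

Positions 1 and 2 hold 14 and 25; after swapping, the array is [20, 25, 14, 28, 27].
Sweep left to right; for each value list the smaller values that follow it:
20 → 14 → 1
25 → 14 → 1
14 → none → 0
28 → 27 → 1
27 → none → 0
Sum: 1 + 1 + 0 + 1 + 0 = 3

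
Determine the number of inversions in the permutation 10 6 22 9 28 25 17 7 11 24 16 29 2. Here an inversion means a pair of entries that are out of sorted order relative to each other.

Sweep left to right; for each value list the smaller values that follow it:
10 → 6, 9, 7, 2 → 4
6 → 2 → 1
22 → 9, 17, 7, 11, 16, 2 → 6
9 → 7, 2 → 2
28 → 25, 17, 7, 11, 24, 16, 2 → 7
25 → 17, 7, 11, 24, 16, 2 → 6
17 → 7, 11, 16, 2 → 4
7 → 2 → 1
11 → 2 → 1
24 → 16, 2 → 2
16 → 2 → 1
29 → 2 → 1
2 → none → 0
Sum: 4 + 1 + 6 + 2 + 7 + 6 + 4 + 1 + 1 + 2 + 1 + 1 + 0 = 36

36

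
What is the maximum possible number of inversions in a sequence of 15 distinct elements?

The maximum occurs when the array is in strictly decreasing order: every one of the C(15, 2) pairs is inverted.
C(15, 2) = 15·14/2 = 105

105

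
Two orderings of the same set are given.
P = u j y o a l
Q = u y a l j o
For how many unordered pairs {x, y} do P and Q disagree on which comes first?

There are 5 disagreeing pairs.

Assign each item its position (1..6) in the first ordering, then rewrite the second ordering as that position sequence:
positions: u→1, j→2, y→3, o→4, a→5, l→6
second ordering as positions: [1, 3, 5, 6, 2, 4]
Discordant pairs = inversions in this position sequence.
1: 0
3: 2 → 1
5: 2, 4 → 2
6: 2, 4 → 2
2: 0
4: 0
Total: 0 + 1 + 2 + 2 + 0 + 0 = 5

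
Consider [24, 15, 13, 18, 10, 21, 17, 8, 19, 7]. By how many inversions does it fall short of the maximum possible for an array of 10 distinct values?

Maximum inversions for 10 distinct elements is C(10, 2) = 10·9/2 = 45.
Current inversions — for each element, count later smaller elements:
24: 9
15: 4
13: 3
18: 4
10: 2
21: 4
17: 2
8: 1
19: 1
7: 0
Current total: 9 + 4 + 3 + 4 + 2 + 4 + 2 + 1 + 1 + 0 = 30
Shortfall: 45 − 30 = 15

15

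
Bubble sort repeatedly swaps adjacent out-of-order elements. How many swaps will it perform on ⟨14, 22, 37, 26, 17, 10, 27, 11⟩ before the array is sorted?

16

The minimum number of adjacent swaps to sort an array equals its inversion count, since every such swap removes exactly one inversion.
Count inversions — for each element, later elements that are smaller:
14: 10, 11 → 2
22: 17, 10, 11 → 3
37: 26, 17, 10, 27, 11 → 5
26: 17, 10, 11 → 3
17: 10, 11 → 2
10: none → 0
27: 11 → 1
11: none → 0
Total inversions: 2 + 3 + 5 + 3 + 2 + 0 + 1 + 0 = 16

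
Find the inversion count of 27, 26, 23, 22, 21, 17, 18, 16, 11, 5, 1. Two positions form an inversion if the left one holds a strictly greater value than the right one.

Element-by-element contributions:
27 → 26, 23, 22, 21, 17, 18, 16, 11, 5, 1 → 10
26 → 23, 22, 21, 17, 18, 16, 11, 5, 1 → 9
23 → 22, 21, 17, 18, 16, 11, 5, 1 → 8
22 → 21, 17, 18, 16, 11, 5, 1 → 7
21 → 17, 18, 16, 11, 5, 1 → 6
17 → 16, 11, 5, 1 → 4
18 → 16, 11, 5, 1 → 4
16 → 11, 5, 1 → 3
11 → 5, 1 → 2
5 → 1 → 1
1 → none → 0
Sum: 10 + 9 + 8 + 7 + 6 + 4 + 4 + 3 + 2 + 1 + 0 = 54

54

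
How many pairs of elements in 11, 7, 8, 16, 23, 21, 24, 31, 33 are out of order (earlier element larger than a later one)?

3 out-of-order pairs

Count, for each position, how many later elements it exceeds:
11: 2
7: 0
8: 0
16: 0
23: 1
21: 0
24: 0
31: 0
33: 0
Sum: 2 + 0 + 0 + 0 + 1 + 0 + 0 + 0 + 0 = 3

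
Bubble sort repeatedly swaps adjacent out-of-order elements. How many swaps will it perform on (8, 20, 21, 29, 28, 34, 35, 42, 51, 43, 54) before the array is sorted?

2

Each adjacent swap fixes exactly one inversion, so the minimum swap count equals the number of inversions.
Count inversions — for each element, later elements that are smaller:
8: none → 0
20: none → 0
21: none → 0
29: 28 → 1
28: none → 0
34: none → 0
35: none → 0
42: none → 0
51: 43 → 1
43: none → 0
54: none → 0
Total inversions: 0 + 0 + 0 + 1 + 0 + 0 + 0 + 0 + 1 + 0 + 0 = 2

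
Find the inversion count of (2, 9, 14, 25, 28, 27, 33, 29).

For each element, count later entries that are smaller:
2: 0
9: 0
14: 0
25: 0
28: 1
27: 0
33: 1
29: 0
Sum: 0 + 0 + 0 + 0 + 1 + 0 + 1 + 0 = 2

2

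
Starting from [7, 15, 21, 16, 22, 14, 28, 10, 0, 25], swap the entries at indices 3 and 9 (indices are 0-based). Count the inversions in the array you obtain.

Positions 3 and 9 hold 16 and 25; after swapping, the array is [7, 15, 21, 25, 22, 14, 28, 10, 0, 16].
Count, for each position, how many later elements it exceeds:
7: 1
15: 3
21: 4
25: 5
22: 4
14: 2
28: 3
10: 1
0: 0
16: 0
Sum: 1 + 3 + 4 + 5 + 4 + 2 + 3 + 1 + 0 + 0 = 23

Inversions: 23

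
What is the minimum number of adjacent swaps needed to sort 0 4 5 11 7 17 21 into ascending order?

There is 1 adjacent swap.

The minimum number of adjacent swaps to sort an array equals its inversion count, since every such swap removes exactly one inversion.
Count inversions — for each element, later elements that are smaller:
0: none → 0
4: none → 0
5: none → 0
11: 7 → 1
7: none → 0
17: none → 0
21: none → 0
Total inversions: 0 + 0 + 0 + 1 + 0 + 0 + 0 = 1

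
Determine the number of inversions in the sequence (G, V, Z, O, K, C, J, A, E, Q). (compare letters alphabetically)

Count, for each position, how many later elements it exceeds:
G: 3
V: 7
Z: 7
O: 5
K: 4
C: 1
J: 2
A: 0
E: 0
Q: 0
Sum: 3 + 7 + 7 + 5 + 4 + 1 + 2 + 0 + 0 + 0 = 29

29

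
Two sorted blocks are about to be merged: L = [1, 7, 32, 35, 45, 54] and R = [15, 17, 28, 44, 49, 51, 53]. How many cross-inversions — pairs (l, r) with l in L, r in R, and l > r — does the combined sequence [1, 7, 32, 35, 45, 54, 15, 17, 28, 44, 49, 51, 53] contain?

There are 17 cross-inversions.

Count, for every r in R, how many entries of L exceed r:
r = 15: 32, 35, 45, 54 → 4
r = 17: 32, 35, 45, 54 → 4
r = 28: 32, 35, 45, 54 → 4
r = 44: 45, 54 → 2
r = 49: 54 → 1
r = 51: 54 → 1
r = 53: 54 → 1
Cross-inversions: 4 + 4 + 4 + 2 + 1 + 1 + 1 = 17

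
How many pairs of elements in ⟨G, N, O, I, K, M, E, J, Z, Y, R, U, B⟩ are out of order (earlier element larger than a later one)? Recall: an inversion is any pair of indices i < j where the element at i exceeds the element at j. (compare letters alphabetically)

33

For each element, count later entries that are smaller:
G: 2
N: 6
O: 6
I: 2
K: 3
M: 3
E: 1
J: 1
Z: 4
Y: 3
R: 1
U: 1
B: 0
Sum: 2 + 6 + 6 + 2 + 3 + 3 + 1 + 1 + 4 + 3 + 1 + 1 + 0 = 33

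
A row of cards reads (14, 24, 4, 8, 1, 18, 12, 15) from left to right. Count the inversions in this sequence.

Count, for each position, how many later elements it exceeds:
14: 4
24: 6
4: 1
8: 1
1: 0
18: 2
12: 0
15: 0
Sum: 4 + 6 + 1 + 1 + 0 + 2 + 0 + 0 = 14

14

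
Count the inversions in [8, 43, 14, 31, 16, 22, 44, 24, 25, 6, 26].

24 inversions

For each element, count later entries that are smaller:
8 → 6 → 1
43 → 14, 31, 16, 22, 24, 25, 6, 26 → 8
14 → 6 → 1
31 → 16, 22, 24, 25, 6, 26 → 6
16 → 6 → 1
22 → 6 → 1
44 → 24, 25, 6, 26 → 4
24 → 6 → 1
25 → 6 → 1
6 → none → 0
26 → none → 0
Sum: 1 + 8 + 1 + 6 + 1 + 1 + 4 + 1 + 1 + 0 + 0 = 24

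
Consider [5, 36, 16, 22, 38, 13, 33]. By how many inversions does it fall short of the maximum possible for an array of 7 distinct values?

13

Maximum inversions for 7 distinct elements is C(7, 2) = 7·6/2 = 21.
Current inversions — for each element, count later smaller elements:
5: 0
36: 4
16: 1
22: 1
38: 2
13: 0
33: 0
Current total: 0 + 4 + 1 + 1 + 2 + 0 + 0 = 8
Shortfall: 21 − 8 = 13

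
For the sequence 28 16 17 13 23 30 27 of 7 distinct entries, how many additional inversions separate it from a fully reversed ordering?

13

Maximum inversions for 7 distinct elements is C(7, 2) = 7·6/2 = 21.
Current inversions — for each element, count later smaller elements:
28: 5
16: 1
17: 1
13: 0
23: 0
30: 1
27: 0
Current total: 5 + 1 + 1 + 0 + 0 + 1 + 0 = 8
Shortfall: 21 − 8 = 13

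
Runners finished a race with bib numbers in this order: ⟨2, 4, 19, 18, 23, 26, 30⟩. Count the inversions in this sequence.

1 out-of-order pair

Sweep left to right; for each value list the smaller values that follow it:
2 → none → 0
4 → none → 0
19 → 18 → 1
18 → none → 0
23 → none → 0
26 → none → 0
30 → none → 0
Sum: 0 + 0 + 1 + 0 + 0 + 0 + 0 = 1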